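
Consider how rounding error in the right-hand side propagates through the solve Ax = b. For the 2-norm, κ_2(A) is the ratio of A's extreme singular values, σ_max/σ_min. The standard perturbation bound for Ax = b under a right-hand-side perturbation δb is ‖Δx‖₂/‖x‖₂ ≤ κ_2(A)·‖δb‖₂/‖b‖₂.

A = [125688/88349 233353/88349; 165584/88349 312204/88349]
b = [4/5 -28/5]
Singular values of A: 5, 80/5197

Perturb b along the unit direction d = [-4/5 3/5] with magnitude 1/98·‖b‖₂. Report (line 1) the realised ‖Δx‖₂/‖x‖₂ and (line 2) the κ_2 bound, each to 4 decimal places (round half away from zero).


largest singular value 5, smallest 80/5197
κ = σ_max/σ_min = 5/(80/5197) = 324.8125
perturbation bound = 324.8125·1/98 = 3.3144
solve Ax = b  →  x = [228.9029 -122.9882]
‖b‖ = 5.6569, ‖x‖ = 259.8512
with δb = [-0.0462 0.0346], A·Δx = δb → ‖Δx‖ = 3.7498
relative error = 0.0144
realised/bound (from unrounded values) ≈ 0.0044

0.0144
3.3144


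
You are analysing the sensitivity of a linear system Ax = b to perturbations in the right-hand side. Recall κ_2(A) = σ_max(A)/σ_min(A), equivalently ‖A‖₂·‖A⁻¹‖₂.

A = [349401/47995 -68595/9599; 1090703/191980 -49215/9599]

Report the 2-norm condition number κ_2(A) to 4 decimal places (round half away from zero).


49.6500

M = AᵀA = [125717199001/1474252816 -29909518905/368563204; -29909518905/368563204 7127390250/92140801]. tr(M)=285083761/1752976, det(M)=18792225/1752976
λ_max, λ_min = (285083761/1752976 ± √81140981508258721/3072924856576)/2 = 2601/16, 7225/109561
σ_max=√(2601/16)=(51/4), σ_min=√(7225/109561)=(85/331) → κ = 49.6500


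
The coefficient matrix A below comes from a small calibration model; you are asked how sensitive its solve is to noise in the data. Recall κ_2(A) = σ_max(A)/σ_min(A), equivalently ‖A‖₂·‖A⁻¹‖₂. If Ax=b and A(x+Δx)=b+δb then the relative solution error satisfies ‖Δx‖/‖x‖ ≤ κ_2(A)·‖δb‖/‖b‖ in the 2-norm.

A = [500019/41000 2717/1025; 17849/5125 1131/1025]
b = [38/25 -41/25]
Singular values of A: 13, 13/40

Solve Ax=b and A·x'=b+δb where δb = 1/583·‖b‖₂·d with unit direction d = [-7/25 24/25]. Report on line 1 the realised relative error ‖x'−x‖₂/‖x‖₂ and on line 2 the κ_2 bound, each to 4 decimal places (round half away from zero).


0.0019
0.0686

largest singular value 13, smallest 13/40
κ = σ_max/σ_min = 13/(13/40) = 40.0000
bound on ‖Δx‖/‖x‖: κ·ε = 40.0000·1/583 = 0.0686
solve Ax = b  →  x = [1.4259 -5.9869]
‖b‖ = 2.2361, ‖x‖ = 6.1543
with δb = [-0.0011 0.0037], A·Δx = δb → ‖Δx‖ = 0.0118
dividing the unrounded norms, ‖Δx‖/‖x‖ = 0.0019
tightness: 0.0019 against a bound of 0.0686 (unrounded ratio ≈ 0.0279)


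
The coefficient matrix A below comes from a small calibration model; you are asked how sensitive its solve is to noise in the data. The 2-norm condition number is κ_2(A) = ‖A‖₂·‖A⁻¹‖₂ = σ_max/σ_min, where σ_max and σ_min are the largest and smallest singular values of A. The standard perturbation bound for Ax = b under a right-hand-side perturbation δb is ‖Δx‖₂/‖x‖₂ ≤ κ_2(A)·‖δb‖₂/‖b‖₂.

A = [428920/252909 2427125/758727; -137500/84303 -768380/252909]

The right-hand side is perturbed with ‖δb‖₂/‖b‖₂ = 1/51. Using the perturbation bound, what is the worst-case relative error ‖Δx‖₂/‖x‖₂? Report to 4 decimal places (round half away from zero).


7.5441

AᵀA = [421080400/76055841 2368505000/228167523; 2368505000/228167523 13322956225/684502569]; tr = 59213425/2368521, det = 10000/2368521
λ_max, λ_min = (59213425/2368521 ± √3506134959390625/5609891727441)/2 = 25, 400/2368521
κ_2(A) = √(λ_max/λ_min) = √(25 / (400/2368521)) = 384.7500
worst-case relative error ≤ 384.7500 × 1/51 = 7.5441


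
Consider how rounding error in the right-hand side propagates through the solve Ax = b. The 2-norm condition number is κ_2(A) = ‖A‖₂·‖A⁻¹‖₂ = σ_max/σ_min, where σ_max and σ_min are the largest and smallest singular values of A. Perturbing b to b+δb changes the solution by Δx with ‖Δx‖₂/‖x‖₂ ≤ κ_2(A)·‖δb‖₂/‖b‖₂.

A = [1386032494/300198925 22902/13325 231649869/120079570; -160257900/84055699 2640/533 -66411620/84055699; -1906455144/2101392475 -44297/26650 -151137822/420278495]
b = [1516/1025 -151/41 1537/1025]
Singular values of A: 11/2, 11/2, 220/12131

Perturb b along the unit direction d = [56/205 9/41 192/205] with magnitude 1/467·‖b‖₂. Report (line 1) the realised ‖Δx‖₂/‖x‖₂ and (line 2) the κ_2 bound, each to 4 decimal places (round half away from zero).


σ_max = 11/2, σ_min = 220/12131
κ_2(A) = (11/2) / (220/12131) = 303.2750
bound on ‖Δx‖/‖x‖: κ·ε = 303.2750·1/467 = 0.6494
solve Ax = b  →  x = [-20.7949 -0.6014 51.0714]
‖b‖₂ = 4.2426 and ‖x‖₂ = 55.1460
δb = ε·‖b‖·d = [0.0025 0.0020 0.0085]; solving A·Δx = δb gives ‖Δx‖ = 0.5009
relative error = 0.0091
tightness: 0.0091 against a bound of 0.6494 (unrounded ratio ≈ 0.0140)

0.0091
0.6494


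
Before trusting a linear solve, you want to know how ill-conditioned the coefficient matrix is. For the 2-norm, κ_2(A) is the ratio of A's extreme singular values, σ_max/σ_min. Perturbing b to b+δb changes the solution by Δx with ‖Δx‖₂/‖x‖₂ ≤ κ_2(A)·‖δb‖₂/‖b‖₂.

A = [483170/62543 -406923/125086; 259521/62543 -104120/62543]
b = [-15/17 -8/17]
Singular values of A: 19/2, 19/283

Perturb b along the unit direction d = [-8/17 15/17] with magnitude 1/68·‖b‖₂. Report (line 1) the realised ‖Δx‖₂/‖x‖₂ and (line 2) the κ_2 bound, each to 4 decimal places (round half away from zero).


from the listed singular values, σ₁ = 19/2, σ_n = 19/283
κ = σ_max/σ_min = (19/2)/(19/283) = 141.5000
bound on ‖Δx‖/‖x‖: κ·ε = 141.5000·1/68 = 2.0809
solve Ax = b  →  x = [-0.0972 0.0405]
2-norm of b is 1.0000; of x, 0.1053
δb = ε·‖b‖·d = [-0.0069 0.0130]; solving A·Δx = δb gives ‖Δx‖ = 0.2190
realised ‖Δx‖/‖x‖ = 2.0809
so the bound is sharp here: realised error equals the bound

2.0809
2.0809


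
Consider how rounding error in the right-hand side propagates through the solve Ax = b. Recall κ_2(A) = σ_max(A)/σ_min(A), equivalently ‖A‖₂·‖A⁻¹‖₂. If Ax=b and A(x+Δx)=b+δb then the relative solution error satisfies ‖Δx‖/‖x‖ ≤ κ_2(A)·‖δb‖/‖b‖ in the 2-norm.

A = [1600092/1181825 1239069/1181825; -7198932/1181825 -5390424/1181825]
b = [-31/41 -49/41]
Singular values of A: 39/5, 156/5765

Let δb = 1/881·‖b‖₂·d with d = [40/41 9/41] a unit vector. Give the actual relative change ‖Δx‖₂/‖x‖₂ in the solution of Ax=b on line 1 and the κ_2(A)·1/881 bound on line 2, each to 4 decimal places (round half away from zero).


σ_max = 39/5, σ_min = 156/5765
κ_2(A) = (39/5) / (156/5765) = 288.2500
bound on ‖Δx‖/‖x‖: κ·ε = 288.2500·1/881 = 0.3272
solve Ax = b  →  x = [22.2756 -29.4872]
‖b‖₂ = 1.4142 and ‖x‖₂ = 36.9554
δb = ε·‖b‖·d = [0.0016 0.0004]; solving A·Δx = δb gives ‖Δx‖ = 0.0593
relative error = 0.0016
tightness: 0.0016 against a bound of 0.3272 (unrounded ratio ≈ 0.0049)

0.0016
0.3272


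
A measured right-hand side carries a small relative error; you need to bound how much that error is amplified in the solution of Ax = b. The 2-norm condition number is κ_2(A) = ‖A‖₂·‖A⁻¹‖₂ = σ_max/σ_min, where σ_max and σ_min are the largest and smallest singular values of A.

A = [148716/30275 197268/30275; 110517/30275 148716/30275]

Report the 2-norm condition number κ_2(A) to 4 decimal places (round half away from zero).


M = AᵀA = [6866091189/183315125 9154510812/183315125; 9154510812/183315125 12206222496/183315125]. tr(M)=3814462737/36663025, det(M)=108243216/916575625
λ_max, λ_min = (3814462737/36663025 ± √581979640326561801/53767096086025)/2 = 2601/25, 41616/36663025
σ_max=√(2601/25)=(51/5), σ_min=√(41616/36663025)=(204/6055) → κ = 302.7500

302.7500


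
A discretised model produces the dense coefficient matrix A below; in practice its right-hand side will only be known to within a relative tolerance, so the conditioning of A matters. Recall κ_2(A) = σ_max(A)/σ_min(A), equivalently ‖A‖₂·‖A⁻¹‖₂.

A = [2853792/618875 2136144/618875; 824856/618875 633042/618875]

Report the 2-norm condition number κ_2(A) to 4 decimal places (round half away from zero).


309.4375

form AᵀA = [2823845184/122562005 2117849328/122562005; 2117849328/122562005 1588433076/122562005] with trace 882455652/24512401 and determinant 331776/24512401
eigenvalues of AᵀA: λ = (tr ± √(tr²−4·det))/2 = 36, 9216/24512401
σ_max=√36=6, σ_min=√(9216/24512401)=(96/4951) → κ = 309.4375


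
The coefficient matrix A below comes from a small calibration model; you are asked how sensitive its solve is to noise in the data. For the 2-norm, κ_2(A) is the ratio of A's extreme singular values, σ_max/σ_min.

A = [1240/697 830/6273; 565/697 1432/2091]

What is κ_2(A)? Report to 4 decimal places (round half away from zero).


3.6000

AᵀA = [6425/1681 11960/15129; 11960/15129 66244/136161]; tr = 349/81, det = 100/81
eigenvalues of AᵀA: λ = (tr ± √(tr²−4·det))/2 = 4, 25/81
σ_max=√4=2, σ_min=√(25/81)=(5/9) → κ = 3.6000


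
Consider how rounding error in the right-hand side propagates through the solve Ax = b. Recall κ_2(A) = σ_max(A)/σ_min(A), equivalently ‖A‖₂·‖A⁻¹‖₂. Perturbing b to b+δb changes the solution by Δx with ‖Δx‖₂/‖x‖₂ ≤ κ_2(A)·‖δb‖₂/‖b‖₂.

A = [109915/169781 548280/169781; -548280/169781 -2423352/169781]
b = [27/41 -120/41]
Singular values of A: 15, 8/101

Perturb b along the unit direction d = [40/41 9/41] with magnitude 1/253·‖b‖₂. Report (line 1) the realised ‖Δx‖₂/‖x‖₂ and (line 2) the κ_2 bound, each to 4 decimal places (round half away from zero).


σ_max = 15, σ_min = 8/101
κ_2(A) = 15 / (8/101) = 189.3750
perturbation bound = 189.3750·1/253 = 0.7485
solve Ax = b  →  x = [0.0439 0.1951]
‖b‖₂ = 3.0000 and ‖x‖₂ = 0.2000
re-solving with b+δb shifts x by Δx of norm 0.1497
realised ‖Δx‖/‖x‖ = 0.7485
so the bound is sharp here: realised error equals the bound

0.7485
0.7485


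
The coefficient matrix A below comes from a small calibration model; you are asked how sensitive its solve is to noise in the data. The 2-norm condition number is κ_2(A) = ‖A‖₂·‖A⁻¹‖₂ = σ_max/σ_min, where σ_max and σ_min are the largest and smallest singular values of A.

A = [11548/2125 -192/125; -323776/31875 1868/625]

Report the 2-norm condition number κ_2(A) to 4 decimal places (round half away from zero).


225.0000

form AᵀA = [466560784/3515625 -45359104/1171875; -45359104/1171875 4411024/390625] with trace 810016/5625 and determinant 256/625
λ_max, λ_min = (810016/5625 ± √656074080256/31640625)/2 = 144, 16/5625
so κ_2 = √(144 / (16/5625)) = 225.0000


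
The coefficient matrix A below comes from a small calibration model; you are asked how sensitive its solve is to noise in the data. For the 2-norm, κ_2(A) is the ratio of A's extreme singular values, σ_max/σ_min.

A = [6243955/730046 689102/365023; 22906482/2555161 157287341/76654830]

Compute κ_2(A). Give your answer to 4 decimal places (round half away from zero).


M = AᵀA = [4767169320481/31052783524 1340745189472/38815979405; 1340745189472/38815979405 54317125704241/6986876292900]. tr(M)=335196377993/2078190450, det(M)=260144641/665020944
char-poly roots: 16129/100 and 403225/166255236
κ_2(A) = √(λ_max/λ_min) = √((16129/100) / (403225/166255236)) = 257.8800

257.8800


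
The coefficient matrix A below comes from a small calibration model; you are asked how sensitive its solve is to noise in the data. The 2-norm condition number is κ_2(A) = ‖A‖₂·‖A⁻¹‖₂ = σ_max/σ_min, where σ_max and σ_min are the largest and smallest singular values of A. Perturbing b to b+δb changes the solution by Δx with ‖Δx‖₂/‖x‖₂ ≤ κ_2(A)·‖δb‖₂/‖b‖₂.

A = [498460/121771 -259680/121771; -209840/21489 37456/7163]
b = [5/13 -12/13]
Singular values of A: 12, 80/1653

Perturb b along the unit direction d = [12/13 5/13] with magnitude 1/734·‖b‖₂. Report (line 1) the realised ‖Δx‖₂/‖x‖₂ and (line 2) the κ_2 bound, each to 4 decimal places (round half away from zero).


largest singular value 12, smallest 80/1653
condition number: 12 ÷ (80/1653) = 247.9500
bound on ‖Δx‖/‖x‖: κ·ε = 247.9500·1/734 = 0.3378
solve Ax = b  →  x = [0.0735 -0.0392]
2-norm of b is 1.0000; of x, 0.0833
Δx = A⁻¹·δb where δb = 1/734·1.0000·d; ‖Δx‖ = 0.0282
relative error = 0.3378
tightness: 0.3378 against a bound of 0.3378; the bound is attained (ratio 1)

0.3378
0.3378


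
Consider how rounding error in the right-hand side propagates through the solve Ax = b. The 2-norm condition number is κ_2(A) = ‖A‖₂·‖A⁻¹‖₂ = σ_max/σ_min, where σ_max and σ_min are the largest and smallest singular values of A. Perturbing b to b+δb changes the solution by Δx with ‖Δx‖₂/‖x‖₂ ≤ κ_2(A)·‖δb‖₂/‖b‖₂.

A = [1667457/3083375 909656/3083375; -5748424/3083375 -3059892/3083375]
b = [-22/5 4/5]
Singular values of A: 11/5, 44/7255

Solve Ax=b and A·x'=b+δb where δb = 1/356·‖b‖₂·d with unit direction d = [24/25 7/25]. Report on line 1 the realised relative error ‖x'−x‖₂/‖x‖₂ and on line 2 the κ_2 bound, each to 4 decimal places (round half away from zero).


0.0031
1.0190

from the listed singular values, σ₁ = 11/5, σ_n = 44/7255
condition number: (11/5) ÷ (44/7255) = 362.7500
κ_2(A)·‖δb‖/‖b‖ = 1.0190
solve Ax = b  →  x = [309.5722 -582.3797]
‖b‖ = 4.4721, ‖x‖ = 659.5461
re-solving with b+δb shifts x by Δx of norm 2.0713
realised ‖Δx‖/‖x‖ = 0.0031
tightness: 0.0031 against a bound of 1.0190 (unrounded ratio ≈ 0.0031)


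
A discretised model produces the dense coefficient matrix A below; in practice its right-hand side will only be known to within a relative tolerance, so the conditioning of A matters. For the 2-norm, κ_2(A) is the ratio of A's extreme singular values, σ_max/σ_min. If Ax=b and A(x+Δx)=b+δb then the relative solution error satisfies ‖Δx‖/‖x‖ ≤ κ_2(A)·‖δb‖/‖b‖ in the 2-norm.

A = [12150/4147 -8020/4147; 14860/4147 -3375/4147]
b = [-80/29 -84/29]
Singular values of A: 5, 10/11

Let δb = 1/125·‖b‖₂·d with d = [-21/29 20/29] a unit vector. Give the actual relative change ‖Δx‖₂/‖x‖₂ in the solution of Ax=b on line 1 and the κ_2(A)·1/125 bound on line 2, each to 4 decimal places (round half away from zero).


0.0440
0.0440

σ_max = 5, σ_min = 10/11
κ = σ_max/σ_min = 5/(10/11) = 5.5000
κ_2(A)·‖δb‖/‖b‖ = 0.0440
solve Ax = b  →  x = [-0.7385 0.3077]
‖b‖₂ = 4.0000 and ‖x‖₂ = 0.8000
re-solving with b+δb shifts x by Δx of norm 0.0352
relative error = 0.0440
realised/bound = 1 exactly: the bound is attained for this b and d


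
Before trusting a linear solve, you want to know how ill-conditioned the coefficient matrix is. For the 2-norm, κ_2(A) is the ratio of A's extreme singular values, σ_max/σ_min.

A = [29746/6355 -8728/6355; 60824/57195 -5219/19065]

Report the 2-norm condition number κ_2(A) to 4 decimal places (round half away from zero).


139.5000

AᵀA = [44836612/1946025 -4358872/648675; -4358872/648675 424057/216225]; tr = 1946125/77841, det = 2500/77841
eigenvalues of AᵀA: λ = (tr ± √(tr²−4·det))/2 = 25, 100/77841
κ_2(A) = √(λ_max/λ_min) = √(25 / (100/77841)) = 139.5000


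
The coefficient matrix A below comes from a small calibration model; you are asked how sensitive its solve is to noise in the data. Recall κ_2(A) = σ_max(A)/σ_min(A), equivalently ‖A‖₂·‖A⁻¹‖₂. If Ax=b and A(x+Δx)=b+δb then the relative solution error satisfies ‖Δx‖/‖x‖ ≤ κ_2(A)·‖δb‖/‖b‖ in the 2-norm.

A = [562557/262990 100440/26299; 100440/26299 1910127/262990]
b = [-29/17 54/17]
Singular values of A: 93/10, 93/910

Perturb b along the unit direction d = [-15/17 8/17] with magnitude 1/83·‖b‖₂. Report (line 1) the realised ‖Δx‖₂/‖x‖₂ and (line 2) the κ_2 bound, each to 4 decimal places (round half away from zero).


0.0145
1.0964

from the listed singular values, σ₁ = 93/10, σ_n = 93/910
κ = σ_max/σ_min = (93/10)/(93/910) = 91.0000
κ_2(A)·‖δb‖/‖b‖ = 1.0964
solve Ax = b  →  x = [-25.8001 14.0038]
2-norm of b is 3.6056; of x, 29.3556
δb = ε·‖b‖·d = [-0.0383 0.0204]; solving A·Δx = δb gives ‖Δx‖ = 0.4251
relative error = 0.0145
so the bound overstates the realised error by a factor of ≈ 75.7186 (computed from the unrounded values)


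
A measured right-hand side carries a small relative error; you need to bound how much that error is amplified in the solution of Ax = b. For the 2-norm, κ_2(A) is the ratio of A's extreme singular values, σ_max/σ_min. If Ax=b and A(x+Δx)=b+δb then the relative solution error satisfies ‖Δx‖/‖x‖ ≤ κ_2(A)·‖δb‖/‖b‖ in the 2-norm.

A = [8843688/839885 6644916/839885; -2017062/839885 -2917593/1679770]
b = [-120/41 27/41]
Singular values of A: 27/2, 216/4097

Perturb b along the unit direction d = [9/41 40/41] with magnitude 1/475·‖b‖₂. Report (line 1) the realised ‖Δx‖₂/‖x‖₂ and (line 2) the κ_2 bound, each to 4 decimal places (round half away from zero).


0.5391
0.5391

largest singular value 27/2, smallest 216/4097
condition number: (27/2) ÷ (216/4097) = 256.0625
bound on ‖Δx‖/‖x‖: κ·ε = 256.0625·1/475 = 0.5391
solve Ax = b  →  x = [-0.1778 -0.1333]
2-norm of b is 3.0000; of x, 0.2222
with δb = [0.0014 0.0062], A·Δx = δb → ‖Δx‖ = 0.1198
relative error = 0.5391
tightness: 0.5391 against a bound of 0.5391; the bound is attained (ratio 1)


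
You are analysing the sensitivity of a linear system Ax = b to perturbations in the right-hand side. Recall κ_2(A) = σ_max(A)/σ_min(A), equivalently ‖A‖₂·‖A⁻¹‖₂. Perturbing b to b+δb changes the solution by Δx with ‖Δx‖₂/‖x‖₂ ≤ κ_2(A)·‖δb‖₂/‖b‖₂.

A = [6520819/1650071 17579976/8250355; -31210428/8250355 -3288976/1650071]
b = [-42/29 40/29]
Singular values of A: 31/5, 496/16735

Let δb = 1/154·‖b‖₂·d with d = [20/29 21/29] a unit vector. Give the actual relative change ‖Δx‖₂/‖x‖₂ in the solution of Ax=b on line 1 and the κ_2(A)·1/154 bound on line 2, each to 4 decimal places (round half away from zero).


from the listed singular values, σ₁ = 31/5, σ_n = 496/16735
condition number: (31/5) ÷ (496/16735) = 209.1875
worst-case relative error ≤ 209.1875 × 1/154 = 1.3584
solve Ax = b  →  x = [-0.2846 -0.1518]
‖b‖₂ = 2.0000 and ‖x‖₂ = 0.3226
δb = ε·‖b‖·d = [0.0090 0.0094]; solving A·Δx = δb gives ‖Δx‖ = 0.4382
relative error = 1.3584
so the bound is sharp here: realised error equals the bound

1.3584
1.3584


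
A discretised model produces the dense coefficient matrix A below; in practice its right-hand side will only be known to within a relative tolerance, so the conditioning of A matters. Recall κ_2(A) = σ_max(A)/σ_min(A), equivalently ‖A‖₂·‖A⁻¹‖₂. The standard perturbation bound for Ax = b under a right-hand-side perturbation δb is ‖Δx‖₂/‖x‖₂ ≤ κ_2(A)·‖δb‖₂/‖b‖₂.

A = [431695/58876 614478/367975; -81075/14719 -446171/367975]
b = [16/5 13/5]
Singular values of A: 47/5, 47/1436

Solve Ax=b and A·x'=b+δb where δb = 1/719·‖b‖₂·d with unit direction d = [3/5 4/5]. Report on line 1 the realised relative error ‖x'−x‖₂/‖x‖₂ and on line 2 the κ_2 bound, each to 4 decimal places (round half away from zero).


0.0014
0.3994

largest singular value 47/5, smallest 47/1436
κ_2(A) = (47/5) / (47/1436) = 287.2000
worst-case relative error ≤ 287.2000 × 1/719 = 0.3994
solve Ax = b  →  x = [-26.7234 119.2553]
2-norm of b is 4.1231; of x, 122.2128
δb = ε·‖b‖·d = [0.0034 0.0046]; solving A·Δx = δb gives ‖Δx‖ = 0.1752
dividing the unrounded norms, ‖Δx‖/‖x‖ = 0.0014
tightness: 0.0014 against a bound of 0.3994 (unrounded ratio ≈ 0.0036)


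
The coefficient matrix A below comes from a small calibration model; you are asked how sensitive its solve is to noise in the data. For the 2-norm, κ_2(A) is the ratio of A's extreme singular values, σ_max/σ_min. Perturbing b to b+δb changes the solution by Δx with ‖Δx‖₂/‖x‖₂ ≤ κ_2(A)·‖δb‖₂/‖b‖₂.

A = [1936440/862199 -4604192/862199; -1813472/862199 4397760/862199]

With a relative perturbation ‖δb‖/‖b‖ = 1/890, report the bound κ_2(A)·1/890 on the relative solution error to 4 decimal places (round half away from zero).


0.3212

form AᵀA = [8369180224/883932361 -20084371200/883932361; -20084371200/883932361 48203183104/883932361] with trace 334747712/5230369 and determinant 262144/5230369
solving λ² − 334747712/5230369·λ + 262144/5230369 = 0 gives λ = 64, 4096/5230369
κ_2(A) = √(λ_max/λ_min) = √(64 / (4096/5230369)) = 285.8750
perturbation bound = 285.8750·1/890 = 0.3212


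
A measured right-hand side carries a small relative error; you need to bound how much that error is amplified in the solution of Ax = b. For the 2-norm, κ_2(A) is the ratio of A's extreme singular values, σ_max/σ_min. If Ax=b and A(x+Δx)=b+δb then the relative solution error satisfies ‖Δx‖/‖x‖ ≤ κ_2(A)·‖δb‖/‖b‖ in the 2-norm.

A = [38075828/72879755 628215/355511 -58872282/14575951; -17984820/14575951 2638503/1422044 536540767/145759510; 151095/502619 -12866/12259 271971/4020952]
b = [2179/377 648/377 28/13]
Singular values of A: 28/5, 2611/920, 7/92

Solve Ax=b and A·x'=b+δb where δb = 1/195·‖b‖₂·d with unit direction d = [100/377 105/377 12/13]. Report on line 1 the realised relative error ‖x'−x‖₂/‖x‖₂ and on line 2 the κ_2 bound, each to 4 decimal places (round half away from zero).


0.0082
0.3774

from the listed singular values, σ₁ = 28/5, σ_n = 7/92
condition number: (28/5) ÷ (7/92) = 73.6000
κ_2(A)·‖δb‖/‖b‖ = 0.3774
solve Ax = b  →  x = [49.8540 12.9151 10.6680]
‖b‖ = 6.4031, ‖x‖ = 52.5930
δb = ε·‖b‖·d = [0.0087 0.0091 0.0303]; solving A·Δx = δb gives ‖Δx‖ = 0.4316
dividing the unrounded norms, ‖Δx‖/‖x‖ = 0.0082
realised/bound (from unrounded values) ≈ 0.0217


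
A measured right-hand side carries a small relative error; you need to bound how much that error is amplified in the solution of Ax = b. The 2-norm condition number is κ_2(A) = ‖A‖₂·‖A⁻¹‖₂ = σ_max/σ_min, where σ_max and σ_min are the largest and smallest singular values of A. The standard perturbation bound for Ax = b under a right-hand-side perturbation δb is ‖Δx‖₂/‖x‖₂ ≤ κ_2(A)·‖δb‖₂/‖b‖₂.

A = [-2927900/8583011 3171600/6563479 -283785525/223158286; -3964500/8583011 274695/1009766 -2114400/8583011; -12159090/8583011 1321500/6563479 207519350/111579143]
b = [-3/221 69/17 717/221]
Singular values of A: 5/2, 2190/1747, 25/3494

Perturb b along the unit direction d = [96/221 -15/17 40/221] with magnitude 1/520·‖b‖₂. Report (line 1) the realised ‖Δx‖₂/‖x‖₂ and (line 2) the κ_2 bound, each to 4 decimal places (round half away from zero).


largest singular value 5/2, smallest 25/3494
κ = σ_max/σ_min = (5/2)/(25/3494) = 349.4000
worst-case relative error ≤ 349.4000 × 1/520 = 0.6719
solve Ax = b  →  x = [-176.5234 -368.8268 -92.7858]
‖b‖₂ = 5.1962 and ‖x‖₂ = 419.2885
re-solving with b+δb shifts x by Δx of norm 1.3966
realised ‖Δx‖/‖x‖ = 0.0033
tightness: 0.0033 against a bound of 0.6719 (unrounded ratio ≈ 0.0050)

0.0033
0.6719


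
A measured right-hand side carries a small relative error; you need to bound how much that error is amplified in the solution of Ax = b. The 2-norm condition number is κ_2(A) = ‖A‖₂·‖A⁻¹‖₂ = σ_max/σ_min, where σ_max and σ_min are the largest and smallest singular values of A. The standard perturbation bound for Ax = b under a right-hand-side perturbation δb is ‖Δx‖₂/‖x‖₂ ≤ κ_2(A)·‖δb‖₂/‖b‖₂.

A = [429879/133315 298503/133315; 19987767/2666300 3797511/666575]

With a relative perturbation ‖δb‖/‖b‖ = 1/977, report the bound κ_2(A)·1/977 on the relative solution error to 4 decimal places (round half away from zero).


form AᵀA = [2801356281081/42066010000 525063799773/10516502500; 525063799773/10516502500 98512963434/2629125625] with trace 175102547841/1682640400 and determinant 169130025/67305616
char-poly roots: 2601/25 and 1625625/67305616
so κ_2 = √((2601/25) / (1625625/67305616)) = 65.6320
bound on ‖Δx‖/‖x‖: κ·ε = 65.6320·1/977 = 0.0672

0.0672


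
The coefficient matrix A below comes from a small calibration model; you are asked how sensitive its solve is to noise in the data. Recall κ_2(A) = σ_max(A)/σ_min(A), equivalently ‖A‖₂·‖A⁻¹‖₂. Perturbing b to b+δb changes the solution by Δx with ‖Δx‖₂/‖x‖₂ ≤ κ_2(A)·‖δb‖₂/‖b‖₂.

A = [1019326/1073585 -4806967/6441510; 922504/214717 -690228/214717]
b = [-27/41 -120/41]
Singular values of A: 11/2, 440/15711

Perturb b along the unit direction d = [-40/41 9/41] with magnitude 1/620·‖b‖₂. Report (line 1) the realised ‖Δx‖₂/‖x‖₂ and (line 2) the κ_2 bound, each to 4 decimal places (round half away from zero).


0.3168
0.3168

σ_max = 11/2, σ_min = 440/15711
κ = σ_max/σ_min = (11/2)/(440/15711) = 196.3875
perturbation bound = 196.3875·1/620 = 0.3168
solve Ax = b  →  x = [-0.4364 0.3273]
‖b‖₂ = 3.0000 and ‖x‖₂ = 0.5455
δb = ε·‖b‖·d = [-0.0047 0.0011]; solving A·Δx = δb gives ‖Δx‖ = 0.1728
dividing the unrounded norms, ‖Δx‖/‖x‖ = 0.3168
realised/bound = 1 exactly: the bound is attained for this b and d


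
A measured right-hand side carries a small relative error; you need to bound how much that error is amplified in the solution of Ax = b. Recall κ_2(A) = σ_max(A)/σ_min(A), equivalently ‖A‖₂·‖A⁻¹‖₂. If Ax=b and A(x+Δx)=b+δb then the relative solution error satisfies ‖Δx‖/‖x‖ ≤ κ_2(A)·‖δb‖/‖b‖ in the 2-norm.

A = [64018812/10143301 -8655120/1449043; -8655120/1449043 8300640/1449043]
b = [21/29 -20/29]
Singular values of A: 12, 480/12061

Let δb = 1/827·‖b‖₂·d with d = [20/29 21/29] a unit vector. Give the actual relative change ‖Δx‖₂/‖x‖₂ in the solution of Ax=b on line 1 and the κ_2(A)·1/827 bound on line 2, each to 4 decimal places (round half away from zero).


σ_max = 12, σ_min = 480/12061
κ = σ_max/σ_min = 12/(480/12061) = 301.5250
perturbation bound = 301.5250·1/827 = 0.3646
solve Ax = b  →  x = [0.0603 -0.0575]
‖b‖₂ = 1.0000 and ‖x‖₂ = 0.0833
re-solving with b+δb shifts x by Δx of norm 0.0304
realised ‖Δx‖/‖x‖ = 0.3646
realised/bound = 1 exactly: the bound is attained for this b and d

0.3646
0.3646


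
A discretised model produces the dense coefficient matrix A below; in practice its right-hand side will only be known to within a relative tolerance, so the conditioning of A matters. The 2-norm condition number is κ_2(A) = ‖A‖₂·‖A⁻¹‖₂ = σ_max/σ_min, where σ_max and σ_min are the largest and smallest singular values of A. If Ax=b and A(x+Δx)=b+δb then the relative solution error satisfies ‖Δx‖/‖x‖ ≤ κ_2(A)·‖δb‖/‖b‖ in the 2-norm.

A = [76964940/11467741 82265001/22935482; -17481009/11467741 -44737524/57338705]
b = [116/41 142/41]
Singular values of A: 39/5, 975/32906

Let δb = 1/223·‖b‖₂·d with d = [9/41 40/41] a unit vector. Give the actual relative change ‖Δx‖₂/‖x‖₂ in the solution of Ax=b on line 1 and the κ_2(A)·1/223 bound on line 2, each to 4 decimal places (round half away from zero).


σ_max = 39/5, σ_min = 975/32906
condition number: (39/5) ÷ (975/32906) = 263.2480
bound on ‖Δx‖/‖x‖: κ·ε = 263.2480·1/223 = 1.1805
solve Ax = b  →  x = [-63.3027 119.2374]
‖b‖₂ = 4.4721 and ‖x‖₂ = 134.9992
δb = ε·‖b‖·d = [0.0044 0.0196]; solving A·Δx = δb gives ‖Δx‖ = 0.6768
realised ‖Δx‖/‖x‖ = 0.0050
realised/bound (from unrounded values) ≈ 0.0042

0.0050
1.1805


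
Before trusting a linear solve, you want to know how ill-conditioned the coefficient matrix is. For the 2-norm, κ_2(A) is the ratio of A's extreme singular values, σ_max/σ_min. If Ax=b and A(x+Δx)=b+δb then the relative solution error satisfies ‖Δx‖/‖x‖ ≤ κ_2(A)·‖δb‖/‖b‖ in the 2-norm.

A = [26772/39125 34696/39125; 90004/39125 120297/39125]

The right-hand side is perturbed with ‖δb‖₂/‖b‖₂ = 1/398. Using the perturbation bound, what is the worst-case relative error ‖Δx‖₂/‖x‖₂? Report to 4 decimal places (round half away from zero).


form AᵀA = [14107936/2449225 18809748/2449225; 18809748/2449225 25080289/2449225] with trace 1567529/97969 and determinant 400/97969
eigenvalues of AᵀA: λ = (tr ± √(tr²−4·det))/2 = 16, 25/97969
σ_max=√16=4, σ_min=√(25/97969)=(5/313) → κ = 250.4000
perturbation bound = 250.4000·1/398 = 0.6291

0.6291


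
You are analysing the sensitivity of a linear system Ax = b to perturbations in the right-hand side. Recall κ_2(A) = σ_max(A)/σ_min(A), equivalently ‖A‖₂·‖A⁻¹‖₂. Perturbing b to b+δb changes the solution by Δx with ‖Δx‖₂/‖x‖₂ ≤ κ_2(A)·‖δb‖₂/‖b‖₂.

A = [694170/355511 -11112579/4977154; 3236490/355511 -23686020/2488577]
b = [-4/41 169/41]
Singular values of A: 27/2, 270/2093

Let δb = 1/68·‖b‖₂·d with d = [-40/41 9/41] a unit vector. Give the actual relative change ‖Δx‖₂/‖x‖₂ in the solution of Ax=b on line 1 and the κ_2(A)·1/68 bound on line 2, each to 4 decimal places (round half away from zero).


from the listed singular values, σ₁ = 27/2, σ_n = 270/2093
κ_2(A) = (27/2) / (270/2093) = 104.6500
bound on ‖Δx‖/‖x‖: κ·ε = 104.6500·1/68 = 1.5390
solve Ax = b  →  x = [5.8178 5.1315]
‖b‖ = 4.1231, ‖x‖ = 7.7575
δb = ε·‖b‖·d = [-0.0592 0.0133]; solving A·Δx = δb gives ‖Δx‖ = 0.4700
realised ‖Δx‖/‖x‖ = 0.0606
tightness: 0.0606 against a bound of 1.5390 (unrounded ratio ≈ 0.0394)

0.0606
1.5390


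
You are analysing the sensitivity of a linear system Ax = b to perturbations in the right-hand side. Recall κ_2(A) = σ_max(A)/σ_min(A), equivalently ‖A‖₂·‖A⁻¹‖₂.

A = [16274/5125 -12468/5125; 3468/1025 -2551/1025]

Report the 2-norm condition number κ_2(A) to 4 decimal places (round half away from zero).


102.5000

M = AᵀA = [565518676/26265625 -424075932/26265625; -424075932/26265625 318141049/26265625]. tr(M)=35346389/1050625, det(M)=2829124/26265625
eigenvalues of AᵀA: λ = (tr ± √(tr²−4·det))/2 = 841/25, 3364/1050625
so κ_2 = √((841/25) / (3364/1050625)) = 102.5000


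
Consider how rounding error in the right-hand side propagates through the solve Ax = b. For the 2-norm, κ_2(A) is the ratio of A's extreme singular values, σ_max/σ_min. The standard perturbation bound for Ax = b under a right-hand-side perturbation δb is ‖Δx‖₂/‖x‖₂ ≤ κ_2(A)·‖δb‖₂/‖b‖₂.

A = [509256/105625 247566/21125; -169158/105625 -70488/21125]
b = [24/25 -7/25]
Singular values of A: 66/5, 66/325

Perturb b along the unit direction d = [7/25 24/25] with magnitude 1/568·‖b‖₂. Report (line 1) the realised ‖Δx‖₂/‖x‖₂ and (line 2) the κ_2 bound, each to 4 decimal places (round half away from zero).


largest singular value 66/5, smallest 66/325
κ = σ_max/σ_min = (66/5)/(66/325) = 65.0000
bound on ‖Δx‖/‖x‖: κ·ε = 65.0000·1/568 = 0.1144
solve Ax = b  →  x = [0.0291 0.0699]
‖b‖₂ = 1.0000 and ‖x‖₂ = 0.0758
Δx = A⁻¹·δb where δb = 1/568·1.0000·d; ‖Δx‖ = 0.0087
relative error = 0.1144
realised/bound = 1 exactly: the bound is attained for this b and d

0.1144
0.1144


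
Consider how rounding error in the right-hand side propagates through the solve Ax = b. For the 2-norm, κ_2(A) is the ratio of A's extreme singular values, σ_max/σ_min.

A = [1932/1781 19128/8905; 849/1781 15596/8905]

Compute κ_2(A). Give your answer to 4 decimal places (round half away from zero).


10.2750

M = AᵀA = [4453425/3171961 10039260/3171961; 10039260/3171961 24364624/3171961]. tr(M)=170521/18769, det(M)=14400/18769
char-poly roots: 9 and 1600/18769
κ = σ_max/σ_min = 3/(40/137) = 10.2750


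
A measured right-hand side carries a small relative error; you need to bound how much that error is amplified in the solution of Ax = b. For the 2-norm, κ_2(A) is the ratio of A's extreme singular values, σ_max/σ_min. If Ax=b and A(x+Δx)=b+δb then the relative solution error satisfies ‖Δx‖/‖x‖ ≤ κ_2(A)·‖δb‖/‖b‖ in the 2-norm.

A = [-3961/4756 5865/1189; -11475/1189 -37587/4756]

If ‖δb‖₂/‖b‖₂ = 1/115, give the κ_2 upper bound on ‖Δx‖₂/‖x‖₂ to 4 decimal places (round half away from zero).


0.0261

M = AᵀA = [1262641/13456 60690/841; 60690/841 1167849/13456]. tr(M)=1445/8, det(M)=751689/256
solving λ² − 1445/8·λ + 751689/256 = 0 gives λ = 2601/16, 289/16
so κ_2 = √((2601/16) / (289/16)) = 3.0000
worst-case relative error ≤ 3.0000 × 1/115 = 0.0261


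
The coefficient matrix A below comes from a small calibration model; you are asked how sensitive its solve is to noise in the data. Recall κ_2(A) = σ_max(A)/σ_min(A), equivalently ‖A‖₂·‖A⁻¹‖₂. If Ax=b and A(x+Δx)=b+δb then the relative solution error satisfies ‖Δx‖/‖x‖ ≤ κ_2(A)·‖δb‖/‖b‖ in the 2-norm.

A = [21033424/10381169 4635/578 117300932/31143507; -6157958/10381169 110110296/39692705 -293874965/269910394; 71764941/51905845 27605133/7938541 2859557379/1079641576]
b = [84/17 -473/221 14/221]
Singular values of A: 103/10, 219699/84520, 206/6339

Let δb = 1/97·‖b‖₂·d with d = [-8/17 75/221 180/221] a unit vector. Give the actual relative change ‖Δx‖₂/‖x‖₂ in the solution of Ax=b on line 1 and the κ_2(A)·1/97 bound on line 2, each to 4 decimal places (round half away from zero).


0.0185
3.2675

σ_max = 103/10, σ_min = 206/6339
κ = σ_max/σ_min = (103/10)/(206/6339) = 316.9500
perturbation bound = 316.9500·1/97 = 3.2675
solve Ax = b  →  x = [81.8604 -0.0194 -42.6823]
‖b‖ = 5.3852, ‖x‖ = 92.3196
Δx = A⁻¹·δb where δb = 1/97·5.3852·d; ‖Δx‖ = 1.7084
realised ‖Δx‖/‖x‖ = 0.0185
realised/bound (from unrounded values) ≈ 0.0057


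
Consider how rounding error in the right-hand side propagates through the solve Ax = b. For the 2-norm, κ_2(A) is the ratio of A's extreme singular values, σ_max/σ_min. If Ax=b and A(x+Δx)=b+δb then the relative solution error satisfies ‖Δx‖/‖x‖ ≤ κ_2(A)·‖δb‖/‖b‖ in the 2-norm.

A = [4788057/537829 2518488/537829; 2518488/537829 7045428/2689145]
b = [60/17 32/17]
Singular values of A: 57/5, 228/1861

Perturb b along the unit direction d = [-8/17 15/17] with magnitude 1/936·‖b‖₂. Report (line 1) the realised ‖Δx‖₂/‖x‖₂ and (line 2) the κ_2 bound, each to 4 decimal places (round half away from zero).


0.0994
0.0994

largest singular value 57/5, smallest 228/1861
κ_2(A) = (57/5) / (228/1861) = 93.0500
κ_2(A)·‖δb‖/‖b‖ = 0.0994
solve Ax = b  →  x = [0.3096 0.1651]
‖b‖ = 4.0000, ‖x‖ = 0.3509
Δx = A⁻¹·δb where δb = 1/936·4.0000·d; ‖Δx‖ = 0.0349
dividing the unrounded norms, ‖Δx‖/‖x‖ = 0.0994
so the bound is sharp here: realised error equals the bound


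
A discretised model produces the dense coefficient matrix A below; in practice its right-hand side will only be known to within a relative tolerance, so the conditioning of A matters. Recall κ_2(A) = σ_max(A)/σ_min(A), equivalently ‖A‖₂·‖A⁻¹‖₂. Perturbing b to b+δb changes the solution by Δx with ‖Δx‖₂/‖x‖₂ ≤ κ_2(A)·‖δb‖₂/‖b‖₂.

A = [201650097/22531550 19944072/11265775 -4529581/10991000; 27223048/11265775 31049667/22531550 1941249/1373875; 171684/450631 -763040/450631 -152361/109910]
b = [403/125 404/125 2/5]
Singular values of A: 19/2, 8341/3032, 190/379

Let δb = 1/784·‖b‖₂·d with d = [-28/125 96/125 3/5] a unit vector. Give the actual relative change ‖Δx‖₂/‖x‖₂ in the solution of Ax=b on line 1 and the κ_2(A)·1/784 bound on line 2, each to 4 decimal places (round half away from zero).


0.0029
0.0242

largest singular value 19/2, smallest 190/379
κ_2(A) = (19/2) / (190/379) = 18.9500
κ_2(A)·‖δb‖/‖b‖ = 0.0242
solve Ax = b  →  x = [0.9899 -2.4815 3.0146]
‖b‖ = 4.5826, ‖x‖ = 4.0281
Δx = A⁻¹·δb where δb = 1/784·4.5826·d; ‖Δx‖ = 0.0117
relative error = 0.0029
realised/bound (from unrounded values) ≈ 0.1198


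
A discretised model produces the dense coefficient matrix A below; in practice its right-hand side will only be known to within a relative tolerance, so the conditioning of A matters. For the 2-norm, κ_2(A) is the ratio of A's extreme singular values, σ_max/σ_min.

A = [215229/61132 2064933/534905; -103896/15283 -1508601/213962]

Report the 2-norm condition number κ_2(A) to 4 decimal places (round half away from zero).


86.8000

AᵀA = [757901673/12931216 6961278753/113148140; 6961278753/113148140 255891756429/3960184900]; tr = 2321042301/18835600, det = 151807041/75342400
char-poly roots: 12321/100 and 12321/753424
so κ_2 = √((12321/100) / (12321/753424)) = 86.8000


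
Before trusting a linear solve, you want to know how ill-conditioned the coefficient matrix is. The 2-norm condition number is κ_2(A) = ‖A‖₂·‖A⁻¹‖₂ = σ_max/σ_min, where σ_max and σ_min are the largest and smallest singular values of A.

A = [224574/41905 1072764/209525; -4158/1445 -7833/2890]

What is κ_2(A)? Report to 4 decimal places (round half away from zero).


form AᵀA = [8992872/243049 1070562339/30381125; 1070562339/30381125 20392034481/607622500] with trace 50980041/722500 and determinant 194481/4515625
char-poly roots: 1764/25 and 441/722500
so κ_2 = √((1764/25) / (441/722500)) = 340.0000

340.0000


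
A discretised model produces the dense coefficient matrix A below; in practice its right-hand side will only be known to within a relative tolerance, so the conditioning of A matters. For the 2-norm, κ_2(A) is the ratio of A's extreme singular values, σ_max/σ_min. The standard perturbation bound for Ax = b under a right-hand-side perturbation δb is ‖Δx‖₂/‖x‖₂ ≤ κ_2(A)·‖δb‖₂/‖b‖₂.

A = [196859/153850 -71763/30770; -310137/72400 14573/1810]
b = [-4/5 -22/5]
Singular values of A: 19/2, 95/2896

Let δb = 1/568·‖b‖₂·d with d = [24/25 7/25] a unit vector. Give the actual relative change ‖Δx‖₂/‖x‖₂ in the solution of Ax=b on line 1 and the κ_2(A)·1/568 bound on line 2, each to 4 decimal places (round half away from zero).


0.0039
0.5099

largest singular value 19/2, smallest 95/2896
κ_2(A) = (19/2) / (95/2896) = 289.6000
worst-case relative error ≤ 289.6000 × 1/568 = 0.5099
solve Ax = b  →  x = [-53.5975 -29.0625]
2-norm of b is 4.4721; of x, 60.9699
δb = ε·‖b‖·d = [0.0076 0.0022]; solving A·Δx = δb gives ‖Δx‖ = 0.2400
dividing the unrounded norms, ‖Δx‖/‖x‖ = 0.0039
realised/bound (from unrounded values) ≈ 0.0077


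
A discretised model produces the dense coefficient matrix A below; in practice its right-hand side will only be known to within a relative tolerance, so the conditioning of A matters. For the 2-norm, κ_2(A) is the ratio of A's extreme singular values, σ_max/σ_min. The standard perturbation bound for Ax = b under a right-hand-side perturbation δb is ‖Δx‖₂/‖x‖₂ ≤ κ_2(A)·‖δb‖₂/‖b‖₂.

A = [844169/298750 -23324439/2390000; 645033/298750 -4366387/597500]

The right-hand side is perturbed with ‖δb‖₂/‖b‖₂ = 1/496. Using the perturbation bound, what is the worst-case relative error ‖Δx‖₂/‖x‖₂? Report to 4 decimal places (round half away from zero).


form AᵀA = [22573777433/1785031250 -1238224926771/28560500000; -1238224926771/28560500000 33962992864201/228484000000] with trace 58963898201/365574400 and determinant 260144641/1462297600
char-poly roots: 16129/100 and 16129/14622976
σ_max=√(16129/100)=(127/10), σ_min=√(16129/14622976)=(127/3824) → κ = 382.4000
perturbation bound = 382.4000·1/496 = 0.7710

0.7710
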